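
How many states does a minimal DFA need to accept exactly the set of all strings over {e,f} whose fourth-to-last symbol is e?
By Myhill–Nerode, count the distinguishable equivalence classes: 2^4 = 16 classes — the DFA must remember the last 4 symbols read; every pair of distinct length-4 suffixes is distinguishable by some continuation.
16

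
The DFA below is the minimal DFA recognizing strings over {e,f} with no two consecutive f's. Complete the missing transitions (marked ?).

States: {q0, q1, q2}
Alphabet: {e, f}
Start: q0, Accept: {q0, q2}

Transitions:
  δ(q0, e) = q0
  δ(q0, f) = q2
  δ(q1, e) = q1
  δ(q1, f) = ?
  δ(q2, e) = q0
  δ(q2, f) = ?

From the language and accept set, identify what each state tracks — q0: last symbol not f (ok); q1: saw ff (dead); q2: last symbol f (ok).
Each missing δ(q, a) is the state matching the new tracked value after reading a.
δ(q1, f) = q1; δ(q2, f) = q1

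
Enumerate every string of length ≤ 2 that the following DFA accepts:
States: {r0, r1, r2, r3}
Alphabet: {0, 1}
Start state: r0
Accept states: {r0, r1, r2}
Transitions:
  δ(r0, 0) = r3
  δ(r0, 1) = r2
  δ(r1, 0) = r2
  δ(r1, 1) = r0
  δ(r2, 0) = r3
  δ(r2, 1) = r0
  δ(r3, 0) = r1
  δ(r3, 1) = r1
ε, 1, 00, 01, 11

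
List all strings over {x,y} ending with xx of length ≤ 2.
xx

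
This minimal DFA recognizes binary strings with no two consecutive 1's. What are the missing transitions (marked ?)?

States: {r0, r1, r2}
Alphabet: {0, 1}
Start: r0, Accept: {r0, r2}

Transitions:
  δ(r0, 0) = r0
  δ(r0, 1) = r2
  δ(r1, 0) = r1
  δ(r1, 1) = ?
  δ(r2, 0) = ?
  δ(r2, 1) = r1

From the language and accept set, identify what each state tracks — r0: last symbol not 1 (ok); r1: saw 11 (dead); r2: last symbol 1 (ok).
Each missing δ(q, a) is the state matching the new tracked value after reading a.
δ(r1, 1) = r1; δ(r2, 0) = r0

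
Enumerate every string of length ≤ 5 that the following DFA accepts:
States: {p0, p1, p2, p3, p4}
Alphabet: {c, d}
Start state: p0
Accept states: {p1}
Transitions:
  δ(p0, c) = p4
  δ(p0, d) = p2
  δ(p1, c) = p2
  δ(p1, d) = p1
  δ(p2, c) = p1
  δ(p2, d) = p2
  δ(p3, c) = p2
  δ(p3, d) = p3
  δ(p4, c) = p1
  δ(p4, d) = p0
cc, dc, ccd, dcd, ddc, cccc, ccdd, cdcc, cddc, dccc, dcdd, ddcd, dddc, ccccd, cccdc, ccdcc, ccddd, cdccd, cddcd, cdddc, dcccd, dccdc, dcdcc, dcddd, ddccc, ddcdd, dddcd, ddddc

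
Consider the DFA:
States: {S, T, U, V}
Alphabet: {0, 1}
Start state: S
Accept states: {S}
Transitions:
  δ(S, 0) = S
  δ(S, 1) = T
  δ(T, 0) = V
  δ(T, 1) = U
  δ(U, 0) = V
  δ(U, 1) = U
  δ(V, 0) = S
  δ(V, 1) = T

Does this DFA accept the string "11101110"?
Processing string "11101110":
  S --1--> T
  T --1--> U
  U --1--> U
  U --0--> V
  V --1--> T
  T --1--> U
  U --1--> U
  U --0--> V
Final state: V
Accept states: {S}
No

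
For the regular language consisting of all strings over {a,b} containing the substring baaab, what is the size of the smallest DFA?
By Myhill–Nerode, count the distinguishable equivalence classes: 6 classes — one per longest suffix of the input that is a prefix of 'baaab' (lengths 0 through 4), plus an absorbing 'already seen baaab' class.
6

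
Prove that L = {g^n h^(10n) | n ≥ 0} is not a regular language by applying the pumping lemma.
Assume L is regular with pumping length p. Idea: pumping the g-block breaks the 1:10 ratio.
Choose s = g^p h^(10p) (length 11p ≥ p). By the pumping lemma, s = xyz with |xy| ≤ p, |y| > 0, so y = g^k with k ≥ 1. Then xy²z = g^(p+k) h^(10p). For this to be in L we would need 10p = 10(p+k), i.e. 10k = 0, contradicting k ≥ 1. So xy²z ∉ L.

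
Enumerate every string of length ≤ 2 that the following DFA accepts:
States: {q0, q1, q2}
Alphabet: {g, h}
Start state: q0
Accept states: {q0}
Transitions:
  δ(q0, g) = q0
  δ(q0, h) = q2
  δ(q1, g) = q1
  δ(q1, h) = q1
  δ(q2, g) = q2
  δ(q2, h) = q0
ε, g, gg, hh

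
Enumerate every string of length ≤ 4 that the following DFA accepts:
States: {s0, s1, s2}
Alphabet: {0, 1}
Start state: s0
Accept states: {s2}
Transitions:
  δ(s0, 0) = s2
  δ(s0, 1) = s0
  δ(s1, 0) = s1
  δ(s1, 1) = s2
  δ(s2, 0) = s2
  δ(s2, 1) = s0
0, 00, 10, 000, 010, 100, 110, 0000, 0010, 0100, 0110, 1000, 1010, 1100, 1110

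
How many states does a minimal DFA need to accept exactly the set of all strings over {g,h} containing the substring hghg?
By Myhill–Nerode, count the distinguishable equivalence classes: 5 classes — one per longest suffix of the input that is a prefix of 'hghg' (lengths 0 through 3), plus an absorbing 'already seen hghg' class.
5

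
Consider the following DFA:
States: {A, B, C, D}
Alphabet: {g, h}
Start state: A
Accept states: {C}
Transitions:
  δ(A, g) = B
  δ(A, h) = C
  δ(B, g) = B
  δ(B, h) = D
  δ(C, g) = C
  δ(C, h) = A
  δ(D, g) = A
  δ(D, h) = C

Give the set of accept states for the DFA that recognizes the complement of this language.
Complement accept states = All states \ Original accept states
= {A, B, C, D} \ {C}
{A, B, D}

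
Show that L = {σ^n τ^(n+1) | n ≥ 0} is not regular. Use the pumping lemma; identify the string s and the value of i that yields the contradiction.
Assume L is regular with pumping length p. Idea: pumping the σ-block breaks the fixed offset of 1.
Choose s = σ^p τ^(p+1) ∈ L. By the pumping lemma, s = xyz with |xy| ≤ p, |y| > 0, so y = σ^k with k ≥ 1. Then xy²z = σ^(p+k) τ^(p+1). For this to be in L we would need p+1 = (p+k)+1, i.e. k = 0, contradicting k ≥ 1. So xy²z ∉ L.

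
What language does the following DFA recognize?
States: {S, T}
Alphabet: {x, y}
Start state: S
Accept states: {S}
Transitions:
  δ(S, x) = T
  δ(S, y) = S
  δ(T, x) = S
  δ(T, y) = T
Testing a few strings:
  'y' → accept
  'yy' → accept
  'x' → reject
  'xx' → accept
State roles: S=even number of x's so far; T=odd number of x's so far
All strings over {x,y} with an even number of x's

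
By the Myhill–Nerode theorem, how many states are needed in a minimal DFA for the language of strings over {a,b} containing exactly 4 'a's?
By Myhill–Nerode, count the distinguishable equivalence classes: 6 classes — having seen 0, 1, …, 4, or >4 copies of 'a'; the count-4 class is the only accepting one and >4 is dead.
6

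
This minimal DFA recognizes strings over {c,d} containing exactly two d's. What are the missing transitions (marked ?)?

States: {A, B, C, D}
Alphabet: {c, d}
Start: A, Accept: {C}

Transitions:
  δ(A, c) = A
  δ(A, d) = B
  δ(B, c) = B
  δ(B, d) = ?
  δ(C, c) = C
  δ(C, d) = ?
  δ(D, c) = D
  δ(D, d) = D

From the language and accept set, identify what each state tracks — A: zero d's; B: one d; C: two d's; D: ≥ three d's (dead).
Each missing δ(q, a) is the state matching the new tracked value after reading a.
δ(B, d) = C; δ(C, d) = D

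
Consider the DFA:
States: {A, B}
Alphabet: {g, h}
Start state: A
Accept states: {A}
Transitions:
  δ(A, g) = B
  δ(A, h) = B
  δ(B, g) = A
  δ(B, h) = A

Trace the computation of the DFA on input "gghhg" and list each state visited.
read 'g': A → B
  read 'g': B → A
  read 'h': A → B
  read 'h': B → A
  read 'g': A → B
A -> B -> A -> B -> A -> B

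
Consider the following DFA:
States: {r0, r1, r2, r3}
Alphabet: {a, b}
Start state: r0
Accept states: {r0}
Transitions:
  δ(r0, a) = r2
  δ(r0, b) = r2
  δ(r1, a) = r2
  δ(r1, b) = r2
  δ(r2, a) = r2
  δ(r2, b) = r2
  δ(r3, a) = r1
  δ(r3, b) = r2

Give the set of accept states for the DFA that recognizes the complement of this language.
Complement accept states = All states \ Original accept states
= {r0, r1, r2, r3} \ {r0}
{r1, r2, r3}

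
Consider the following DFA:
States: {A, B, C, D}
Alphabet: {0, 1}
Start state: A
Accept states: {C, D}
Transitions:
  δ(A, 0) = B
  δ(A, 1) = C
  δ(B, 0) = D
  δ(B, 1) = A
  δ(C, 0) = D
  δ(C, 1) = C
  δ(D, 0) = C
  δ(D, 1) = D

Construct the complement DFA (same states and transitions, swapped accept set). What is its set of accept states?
Complement accept states = All states \ Original accept states
= {A, B, C, D} \ {C, D}
{A, B}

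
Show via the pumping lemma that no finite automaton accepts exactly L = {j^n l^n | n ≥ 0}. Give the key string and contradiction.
Assume L is regular with pumping length p. Idea: pumping the j-block changes the count balance.
Choose s = j^p l^p (length 2p ≥ p). By the pumping lemma, s = xyz with |xy| ≤ p, |y| > 0. So y = j^k for some k > 0 (since xy is entirely within the j's). Pumping gives xy²z = j^(p+k) l^p, which is not in L since p+k ≠ p.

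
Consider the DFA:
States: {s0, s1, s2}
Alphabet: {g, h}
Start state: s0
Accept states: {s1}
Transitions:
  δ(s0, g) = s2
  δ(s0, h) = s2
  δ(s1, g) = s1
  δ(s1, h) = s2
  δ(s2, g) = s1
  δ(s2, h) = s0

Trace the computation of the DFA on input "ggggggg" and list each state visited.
read 'g': s0 → s2
  read 'g': s2 → s1
  read 'g': s1 → s1
  read 'g': s1 → s1
  read 'g': s1 → s1
  read 'g': s1 → s1
  read 'g': s1 → s1
s0 -> s2 -> s1 -> s1 -> s1 -> s1 -> s1 -> s1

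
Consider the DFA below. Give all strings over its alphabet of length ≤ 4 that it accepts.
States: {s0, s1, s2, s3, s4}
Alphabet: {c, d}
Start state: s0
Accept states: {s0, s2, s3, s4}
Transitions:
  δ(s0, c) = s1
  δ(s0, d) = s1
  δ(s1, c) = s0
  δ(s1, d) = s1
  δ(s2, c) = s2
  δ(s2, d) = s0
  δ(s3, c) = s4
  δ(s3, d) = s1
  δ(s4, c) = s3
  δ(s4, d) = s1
ε, cc, dc, cdc, ddc, cccc, ccdc, cddc, dccc, dcdc, dddc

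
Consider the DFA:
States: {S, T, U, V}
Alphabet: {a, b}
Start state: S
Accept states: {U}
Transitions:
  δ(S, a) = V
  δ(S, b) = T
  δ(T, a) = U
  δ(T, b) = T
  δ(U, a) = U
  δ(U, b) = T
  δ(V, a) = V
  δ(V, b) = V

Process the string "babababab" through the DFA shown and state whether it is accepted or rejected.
Processing string "babababab":
  S --b--> T
  T --a--> U
  U --b--> T
  T --a--> U
  U --b--> T
  T --a--> U
  U --b--> T
  T --a--> U
  U --b--> T
Final state: T
Accept states: {U}
No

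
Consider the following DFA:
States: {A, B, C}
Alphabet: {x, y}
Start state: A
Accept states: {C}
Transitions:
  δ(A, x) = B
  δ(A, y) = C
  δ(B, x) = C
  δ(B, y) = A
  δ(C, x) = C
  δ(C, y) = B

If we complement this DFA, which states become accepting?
Complement accept states = All states \ Original accept states
= {A, B, C} \ {C}
{A, B}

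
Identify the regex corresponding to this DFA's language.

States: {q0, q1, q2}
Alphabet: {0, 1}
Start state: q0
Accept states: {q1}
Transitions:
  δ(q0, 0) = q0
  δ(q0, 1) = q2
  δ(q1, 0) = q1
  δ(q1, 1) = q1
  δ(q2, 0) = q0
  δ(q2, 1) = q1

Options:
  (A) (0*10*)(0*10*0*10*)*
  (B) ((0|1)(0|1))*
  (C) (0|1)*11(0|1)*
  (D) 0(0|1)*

Check each option against the DFA on short strings; one disagreement eliminates an option:
  (A) (0*10*)(0*10*0*10*)*: on '1' the DFA goes q0 → q2 and rejects (q2 ∉ Accept), but the regex matches it → eliminate
  (B) ((0|1)(0|1))*: on ε the DFA stays in q0 and rejects (q0 ∉ Accept), but the regex matches it → eliminate
  (C) (0|1)*11(0|1)*: agrees with the DFA on every string of length ≤ 6
  (D) 0(0|1)*: on '0' the DFA goes q0 → q0 and rejects (q0 ∉ Accept), but the regex matches it → eliminate
Only (C) is consistent with the DFA.
(C) (0|1)*11(0|1)*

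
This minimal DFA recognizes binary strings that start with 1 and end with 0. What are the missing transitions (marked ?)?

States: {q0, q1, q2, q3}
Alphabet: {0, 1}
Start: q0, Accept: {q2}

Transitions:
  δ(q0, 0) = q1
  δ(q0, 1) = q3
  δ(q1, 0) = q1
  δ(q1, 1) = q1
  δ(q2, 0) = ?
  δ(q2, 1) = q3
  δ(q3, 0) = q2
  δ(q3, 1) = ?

From the language and accept set, identify what each state tracks — q0: no input read; q1: started with 0 (dead); q2: started with 1, last symbol 0; q3: started with 1, last symbol 1.
Each missing δ(q, a) is the state matching the new tracked value after reading a.
δ(q2, 0) = q2; δ(q3, 1) = q3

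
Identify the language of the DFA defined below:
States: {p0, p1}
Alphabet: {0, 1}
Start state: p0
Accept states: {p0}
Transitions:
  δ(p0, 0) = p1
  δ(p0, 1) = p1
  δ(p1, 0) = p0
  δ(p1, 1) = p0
Testing a few strings:
  '10' → accept
  '011' → reject
  '11' → accept
  '00' → accept
State roles: p0=even length so far; p1=odd length so far
All binary strings of even length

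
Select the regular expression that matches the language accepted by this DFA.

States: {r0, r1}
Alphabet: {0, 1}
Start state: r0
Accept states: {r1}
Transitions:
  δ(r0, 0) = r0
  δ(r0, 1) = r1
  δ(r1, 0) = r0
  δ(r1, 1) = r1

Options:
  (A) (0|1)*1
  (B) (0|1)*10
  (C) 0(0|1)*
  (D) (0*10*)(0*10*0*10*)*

Check each option against the DFA on short strings; one disagreement eliminates an option:
  (A) (0|1)*1: agrees with the DFA on every string of length ≤ 6
  (B) (0|1)*10: on '1' the DFA goes r0 → r1 and accepts (r1 ∈ Accept), but the regex does not match it → eliminate
  (C) 0(0|1)*: on '0' the DFA goes r0 → r0 and rejects (r0 ∉ Accept), but the regex matches it → eliminate
  (D) (0*10*)(0*10*0*10*)*: on '10' the DFA goes r0 → r1 → r0 and rejects (r0 ∉ Accept), but the regex matches it → eliminate
Only (A) is consistent with the DFA.
(A) (0|1)*1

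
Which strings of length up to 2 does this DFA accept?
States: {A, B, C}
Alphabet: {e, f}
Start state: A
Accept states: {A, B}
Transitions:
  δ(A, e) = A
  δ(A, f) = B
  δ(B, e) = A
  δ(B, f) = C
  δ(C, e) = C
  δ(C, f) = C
ε, e, f, ee, ef, fe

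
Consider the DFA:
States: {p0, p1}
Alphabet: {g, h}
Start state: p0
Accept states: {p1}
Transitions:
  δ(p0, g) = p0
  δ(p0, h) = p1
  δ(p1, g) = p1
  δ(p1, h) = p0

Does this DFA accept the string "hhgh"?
Processing string "hhgh":
  p0 --h--> p1
  p1 --h--> p0
  p0 --g--> p0
  p0 --h--> p1
Final state: p1
Accept states: {p1}
Yes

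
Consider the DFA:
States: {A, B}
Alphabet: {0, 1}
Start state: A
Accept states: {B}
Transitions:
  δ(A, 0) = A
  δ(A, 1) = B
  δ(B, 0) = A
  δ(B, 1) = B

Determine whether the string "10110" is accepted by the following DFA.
Processing string "10110":
  A --1--> B
  B --0--> A
  A --1--> B
  B --1--> B
  B --0--> A
Final state: A
Accept states: {B}
No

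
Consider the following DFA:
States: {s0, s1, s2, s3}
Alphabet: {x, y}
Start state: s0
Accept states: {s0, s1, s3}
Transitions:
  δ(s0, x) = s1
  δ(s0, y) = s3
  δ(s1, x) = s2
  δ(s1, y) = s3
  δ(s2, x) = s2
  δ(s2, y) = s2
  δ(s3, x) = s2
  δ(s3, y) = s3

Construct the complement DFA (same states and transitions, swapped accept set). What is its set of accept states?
Complement accept states = All states \ Original accept states
= {s0, s1, s2, s3} \ {s0, s1, s3}
{s2}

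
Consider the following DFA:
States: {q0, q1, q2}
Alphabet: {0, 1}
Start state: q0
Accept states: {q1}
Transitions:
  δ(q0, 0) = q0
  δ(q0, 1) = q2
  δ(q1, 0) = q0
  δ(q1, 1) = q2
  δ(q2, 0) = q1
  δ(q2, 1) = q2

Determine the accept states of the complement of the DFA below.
Complement accept states = All states \ Original accept states
= {q0, q1, q2} \ {q1}
{q0, q2}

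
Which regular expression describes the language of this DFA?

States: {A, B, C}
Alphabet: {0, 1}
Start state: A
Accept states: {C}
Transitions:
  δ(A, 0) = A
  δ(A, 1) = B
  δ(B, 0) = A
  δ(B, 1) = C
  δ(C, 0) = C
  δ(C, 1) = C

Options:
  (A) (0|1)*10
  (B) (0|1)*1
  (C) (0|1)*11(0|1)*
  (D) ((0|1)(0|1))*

Check each option against the DFA on short strings; one disagreement eliminates an option:
  (A) (0|1)*10: on '10' the DFA goes A → B → A and rejects (A ∉ Accept), but the regex matches it → eliminate
  (B) (0|1)*1: on '1' the DFA goes A → B and rejects (B ∉ Accept), but the regex matches it → eliminate
  (C) (0|1)*11(0|1)*: agrees with the DFA on every string of length ≤ 6
  (D) ((0|1)(0|1))*: on ε the DFA stays in A and rejects (A ∉ Accept), but the regex matches it → eliminate
Only (C) is consistent with the DFA.
(C) (0|1)*11(0|1)*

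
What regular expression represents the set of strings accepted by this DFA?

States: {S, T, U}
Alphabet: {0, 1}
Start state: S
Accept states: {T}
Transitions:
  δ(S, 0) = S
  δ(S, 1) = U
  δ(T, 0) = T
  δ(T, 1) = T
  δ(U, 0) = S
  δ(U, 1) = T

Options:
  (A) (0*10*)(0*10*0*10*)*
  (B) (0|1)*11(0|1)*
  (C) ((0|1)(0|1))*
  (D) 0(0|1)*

Check each option against the DFA on short strings; one disagreement eliminates an option:
  (A) (0*10*)(0*10*0*10*)*: on '1' the DFA goes S → U and rejects (U ∉ Accept), but the regex matches it → eliminate
  (B) (0|1)*11(0|1)*: agrees with the DFA on every string of length ≤ 6
  (C) ((0|1)(0|1))*: on ε the DFA stays in S and rejects (S ∉ Accept), but the regex matches it → eliminate
  (D) 0(0|1)*: on '0' the DFA goes S → S and rejects (S ∉ Accept), but the regex matches it → eliminate
Only (B) is consistent with the DFA.
(B) (0|1)*11(0|1)*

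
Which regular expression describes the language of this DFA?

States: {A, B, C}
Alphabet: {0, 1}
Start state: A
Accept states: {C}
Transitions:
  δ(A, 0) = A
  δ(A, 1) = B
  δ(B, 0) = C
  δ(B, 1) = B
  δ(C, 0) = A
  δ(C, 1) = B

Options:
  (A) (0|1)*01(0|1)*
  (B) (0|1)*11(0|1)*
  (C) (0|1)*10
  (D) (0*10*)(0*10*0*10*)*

Check each option against the DFA on short strings; one disagreement eliminates an option:
  (A) (0|1)*01(0|1)*: on '01' the DFA goes A → A → B and rejects (B ∉ Accept), but the regex matches it → eliminate
  (B) (0|1)*11(0|1)*: on '10' the DFA goes A → B → C and accepts (C ∈ Accept), but the regex does not match it → eliminate
  (C) (0|1)*10: agrees with the DFA on every string of length ≤ 6
  (D) (0*10*)(0*10*0*10*)*: on '1' the DFA goes A → B and rejects (B ∉ Accept), but the regex matches it → eliminate
Only (C) is consistent with the DFA.
(C) (0|1)*10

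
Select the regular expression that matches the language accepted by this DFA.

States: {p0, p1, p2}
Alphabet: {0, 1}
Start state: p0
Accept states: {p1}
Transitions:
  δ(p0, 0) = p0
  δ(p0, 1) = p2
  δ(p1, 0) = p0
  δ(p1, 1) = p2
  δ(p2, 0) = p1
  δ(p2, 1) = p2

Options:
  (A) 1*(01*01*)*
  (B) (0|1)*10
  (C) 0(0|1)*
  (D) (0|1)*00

Check each option against the DFA on short strings; one disagreement eliminates an option:
  (A) 1*(01*01*)*: on ε the DFA stays in p0 and rejects (p0 ∉ Accept), but the regex matches it → eliminate
  (B) (0|1)*10: agrees with the DFA on every string of length ≤ 6
  (C) 0(0|1)*: on '0' the DFA goes p0 → p0 and rejects (p0 ∉ Accept), but the regex matches it → eliminate
  (D) (0|1)*00: on '00' the DFA goes p0 → p0 → p0 and rejects (p0 ∉ Accept), but the regex matches it → eliminate
Only (B) is consistent with the DFA.
(B) (0|1)*10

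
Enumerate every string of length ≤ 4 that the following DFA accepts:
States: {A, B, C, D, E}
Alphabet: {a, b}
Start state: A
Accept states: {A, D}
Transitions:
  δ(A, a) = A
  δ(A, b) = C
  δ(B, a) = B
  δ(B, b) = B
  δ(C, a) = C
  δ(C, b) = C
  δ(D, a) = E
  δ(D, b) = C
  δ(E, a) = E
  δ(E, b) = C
ε, a, aa, aaa, aaaa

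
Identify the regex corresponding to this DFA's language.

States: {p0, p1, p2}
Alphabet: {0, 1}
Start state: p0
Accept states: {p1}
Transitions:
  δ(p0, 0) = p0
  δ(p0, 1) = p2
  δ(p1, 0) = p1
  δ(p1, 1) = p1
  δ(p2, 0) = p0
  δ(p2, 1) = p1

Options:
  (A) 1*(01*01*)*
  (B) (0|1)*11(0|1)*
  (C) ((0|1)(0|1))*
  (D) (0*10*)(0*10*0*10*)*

Check each option against the DFA on short strings; one disagreement eliminates an option:
  (A) 1*(01*01*)*: on ε the DFA stays in p0 and rejects (p0 ∉ Accept), but the regex matches it → eliminate
  (B) (0|1)*11(0|1)*: agrees with the DFA on every string of length ≤ 6
  (C) ((0|1)(0|1))*: on ε the DFA stays in p0 and rejects (p0 ∉ Accept), but the regex matches it → eliminate
  (D) (0*10*)(0*10*0*10*)*: on '1' the DFA goes p0 → p2 and rejects (p2 ∉ Accept), but the regex matches it → eliminate
Only (B) is consistent with the DFA.
(B) (0|1)*11(0|1)*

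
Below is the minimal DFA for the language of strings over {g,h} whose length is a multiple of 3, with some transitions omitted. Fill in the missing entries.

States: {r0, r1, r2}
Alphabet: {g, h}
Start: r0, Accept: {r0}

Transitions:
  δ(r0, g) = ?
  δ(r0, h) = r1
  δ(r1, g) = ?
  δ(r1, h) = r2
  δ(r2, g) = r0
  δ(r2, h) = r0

From the language and accept set, identify what each state tracks — r0: length ≡ 0 (mod 3); r1: length ≡ 1 (mod 3); r2: length ≡ 2 (mod 3).
Each missing δ(q, a) is the state matching the new tracked value after reading a.
δ(r0, g) = r1; δ(r1, g) = r2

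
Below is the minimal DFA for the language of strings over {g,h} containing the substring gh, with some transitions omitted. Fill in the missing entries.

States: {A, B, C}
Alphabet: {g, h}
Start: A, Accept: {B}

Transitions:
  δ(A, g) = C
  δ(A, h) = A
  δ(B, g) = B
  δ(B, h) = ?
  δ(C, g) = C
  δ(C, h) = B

From the language and accept set, identify what each state tracks — A: no g seen yet; B: substring gh seen; C: seen a g, waiting for h.
Each missing δ(q, a) is the state matching the new tracked value after reading a.
δ(B, h) = B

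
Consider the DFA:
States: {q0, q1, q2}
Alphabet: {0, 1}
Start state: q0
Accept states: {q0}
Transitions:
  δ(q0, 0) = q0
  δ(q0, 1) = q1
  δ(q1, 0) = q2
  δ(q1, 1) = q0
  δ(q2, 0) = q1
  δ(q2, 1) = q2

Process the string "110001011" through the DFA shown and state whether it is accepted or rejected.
Processing string "110001011":
  q0 --1--> q1
  q1 --1--> q0
  q0 --0--> q0
  q0 --0--> q0
  q0 --0--> q0
  q0 --1--> q1
  q1 --0--> q2
  q2 --1--> q2
  q2 --1--> q2
Final state: q2
Accept states: {q0}
No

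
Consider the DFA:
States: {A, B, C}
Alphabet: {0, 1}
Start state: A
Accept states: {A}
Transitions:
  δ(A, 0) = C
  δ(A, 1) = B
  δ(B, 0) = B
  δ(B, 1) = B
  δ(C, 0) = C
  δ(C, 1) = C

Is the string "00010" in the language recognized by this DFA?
Processing string "00010":
  A --0--> C
  C --0--> C
  C --0--> C
  C --1--> C
  C --0--> C
Final state: C
Accept states: {A}
No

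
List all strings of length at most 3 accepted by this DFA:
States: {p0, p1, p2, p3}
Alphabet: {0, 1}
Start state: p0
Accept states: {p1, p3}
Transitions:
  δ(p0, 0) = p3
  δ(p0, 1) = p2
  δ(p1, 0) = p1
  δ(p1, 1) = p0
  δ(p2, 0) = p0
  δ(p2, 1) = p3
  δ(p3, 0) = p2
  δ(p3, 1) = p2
0, 11, 001, 011, 100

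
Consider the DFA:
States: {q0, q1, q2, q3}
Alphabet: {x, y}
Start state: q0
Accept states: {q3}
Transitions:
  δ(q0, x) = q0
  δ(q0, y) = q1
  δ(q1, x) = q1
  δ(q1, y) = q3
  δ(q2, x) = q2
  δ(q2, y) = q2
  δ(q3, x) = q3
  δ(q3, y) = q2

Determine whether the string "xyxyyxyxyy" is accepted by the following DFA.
Processing string "xyxyyxyxyy":
  q0 --x--> q0
  q0 --y--> q1
  q1 --x--> q1
  q1 --y--> q3
  q3 --y--> q2
  q2 --x--> q2
  q2 --y--> q2
  q2 --x--> q2
  q2 --y--> q2
  q2 --y--> q2
Final state: q2
Accept states: {q3}
No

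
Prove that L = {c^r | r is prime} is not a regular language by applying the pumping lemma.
Assume L is regular with pumping length p. Idea: pumping by a suitable count produces a composite length.
Let q be a prime with q ≥ p and choose s = c^q ∈ L. By the pumping lemma, s = xyz with |xy| ≤ p, |y| = k ≥ 1. Take i = q+1: |xy^(q+1)z| = q + q·k = q(1+k). Since q ≥ 2 and 1+k ≥ 2, q(1+k) is composite, so xy^(q+1)z ∉ L.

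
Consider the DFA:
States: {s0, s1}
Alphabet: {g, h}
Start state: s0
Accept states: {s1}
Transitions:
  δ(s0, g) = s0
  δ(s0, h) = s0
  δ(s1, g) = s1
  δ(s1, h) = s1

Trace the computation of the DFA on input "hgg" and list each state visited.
read 'h': s0 → s0
  read 'g': s0 → s0
  read 'g': s0 → s0
s0 -> s0 -> s0 -> s0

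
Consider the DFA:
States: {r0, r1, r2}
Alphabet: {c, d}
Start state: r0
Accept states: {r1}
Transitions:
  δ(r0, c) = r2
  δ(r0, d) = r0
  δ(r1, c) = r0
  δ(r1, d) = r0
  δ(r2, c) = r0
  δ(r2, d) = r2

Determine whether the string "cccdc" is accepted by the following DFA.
Processing string "cccdc":
  r0 --c--> r2
  r2 --c--> r0
  r0 --c--> r2
  r2 --d--> r2
  r2 --c--> r0
Final state: r0
Accept states: {r1}
No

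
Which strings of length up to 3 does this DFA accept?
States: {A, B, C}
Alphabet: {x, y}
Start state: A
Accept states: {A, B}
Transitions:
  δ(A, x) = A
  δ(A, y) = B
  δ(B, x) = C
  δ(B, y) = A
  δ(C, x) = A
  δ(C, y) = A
ε, x, y, xx, xy, yy, xxx, xxy, xyy, yxx, yxy, yyx, yyy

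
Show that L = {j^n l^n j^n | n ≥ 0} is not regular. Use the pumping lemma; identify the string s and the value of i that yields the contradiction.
Assume L is regular with pumping length p. Idea: pumping the first j-block unbalances it against the other two.
Choose s = j^p l^p j^p ∈ L (|s| = 3p ≥ p). By the pumping lemma, s = xyz with |xy| ≤ p, |y| > 0, so y = j^k with k ≥ 1, inside the first j-block. Then xy²z = j^(p+k) l^p j^p. The first block has length p+k ≠ p, so the three block lengths are no longer equal and xy²z ∉ L.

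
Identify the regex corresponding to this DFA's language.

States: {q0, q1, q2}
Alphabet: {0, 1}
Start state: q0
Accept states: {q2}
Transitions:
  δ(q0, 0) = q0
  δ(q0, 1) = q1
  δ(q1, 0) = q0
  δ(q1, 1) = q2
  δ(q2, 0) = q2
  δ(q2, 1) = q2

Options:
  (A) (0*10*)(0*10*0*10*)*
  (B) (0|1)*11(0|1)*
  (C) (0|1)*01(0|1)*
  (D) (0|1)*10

Check each option against the DFA on short strings; one disagreement eliminates an option:
  (A) (0*10*)(0*10*0*10*)*: on '1' the DFA goes q0 → q1 and rejects (q1 ∉ Accept), but the regex matches it → eliminate
  (B) (0|1)*11(0|1)*: agrees with the DFA on every string of length ≤ 6
  (C) (0|1)*01(0|1)*: on '01' the DFA goes q0 → q0 → q1 and rejects (q1 ∉ Accept), but the regex matches it → eliminate
  (D) (0|1)*10: on '10' the DFA goes q0 → q1 → q0 and rejects (q0 ∉ Accept), but the regex matches it → eliminate
Only (B) is consistent with the DFA.
(B) (0|1)*11(0|1)*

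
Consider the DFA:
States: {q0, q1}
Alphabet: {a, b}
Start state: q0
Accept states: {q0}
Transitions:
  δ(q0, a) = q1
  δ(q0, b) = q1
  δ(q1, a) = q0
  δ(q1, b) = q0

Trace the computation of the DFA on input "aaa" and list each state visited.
read 'a': q0 → q1
  read 'a': q1 → q0
  read 'a': q0 → q1
q0 -> q1 -> q0 -> q1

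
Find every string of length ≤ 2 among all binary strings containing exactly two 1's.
11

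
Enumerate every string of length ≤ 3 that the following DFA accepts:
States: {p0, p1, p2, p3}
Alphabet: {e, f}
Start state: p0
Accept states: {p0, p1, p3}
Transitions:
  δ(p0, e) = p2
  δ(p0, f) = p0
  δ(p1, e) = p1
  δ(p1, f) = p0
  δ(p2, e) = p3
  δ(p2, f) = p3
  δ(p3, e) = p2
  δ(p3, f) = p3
ε, f, ee, ef, ff, eef, eff, fee, fef, fff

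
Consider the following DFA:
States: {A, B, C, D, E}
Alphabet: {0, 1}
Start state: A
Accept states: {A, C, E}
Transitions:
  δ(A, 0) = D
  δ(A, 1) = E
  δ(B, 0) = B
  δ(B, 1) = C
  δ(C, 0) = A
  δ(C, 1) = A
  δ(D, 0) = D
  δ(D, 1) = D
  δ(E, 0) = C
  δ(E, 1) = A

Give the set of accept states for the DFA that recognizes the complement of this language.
Complement accept states = All states \ Original accept states
= {A, B, C, D, E} \ {A, C, E}
{B, D}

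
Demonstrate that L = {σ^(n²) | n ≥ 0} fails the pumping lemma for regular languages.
Assume L is regular with pumping length p. Idea: pumping adds a fixed amount, but gaps between consecutive squares grow.
Choose s = σ^(p²) (length p² ≥ p). By the pumping lemma, s = xyz with |xy| ≤ p, |y| > 0, so |y| = k with 1 ≤ k ≤ p. Then |xy²z| = p²+k. Since p² < p²+k ≤ p²+p < (p+1)², the length p²+k lies strictly between consecutive squares, so it is not a perfect square and xy²z ∉ L.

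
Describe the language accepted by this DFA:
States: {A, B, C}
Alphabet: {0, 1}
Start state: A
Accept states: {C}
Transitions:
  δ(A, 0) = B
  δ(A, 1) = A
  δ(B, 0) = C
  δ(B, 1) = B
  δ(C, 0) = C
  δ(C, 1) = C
Testing a few strings:
  '1001' → accept
  '100' → accept
  '0' → reject
  '111' → reject
State roles: A=zero 0's seen; B=one 0 seen; C=≥ two 0's seen
All binary strings containing at least two 0's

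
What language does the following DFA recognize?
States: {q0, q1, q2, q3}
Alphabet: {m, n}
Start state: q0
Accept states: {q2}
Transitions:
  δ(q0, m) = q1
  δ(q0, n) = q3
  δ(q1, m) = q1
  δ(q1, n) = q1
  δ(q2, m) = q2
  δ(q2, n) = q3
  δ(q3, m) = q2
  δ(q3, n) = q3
Testing a few strings:
  'n' → reject
  'mn' → reject
  'm' → reject
  'mnnm' → reject
State roles: q0=no input read; q1=started with m (dead); q2=started with n, last symbol m; q3=started with n, last symbol n
All strings over {m,n} that start with n and end with m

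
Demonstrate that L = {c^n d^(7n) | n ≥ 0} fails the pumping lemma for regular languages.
Assume L is regular with pumping length p. Idea: pumping the c-block breaks the 1:7 ratio.
Choose s = c^p d^(7p) (length 8p ≥ p). By the pumping lemma, s = xyz with |xy| ≤ p, |y| > 0, so y = c^k with k ≥ 1. Then xy²z = c^(p+k) d^(7p). For this to be in L we would need 7p = 7(p+k), i.e. 7k = 0, contradicting k ≥ 1. So xy²z ∉ L.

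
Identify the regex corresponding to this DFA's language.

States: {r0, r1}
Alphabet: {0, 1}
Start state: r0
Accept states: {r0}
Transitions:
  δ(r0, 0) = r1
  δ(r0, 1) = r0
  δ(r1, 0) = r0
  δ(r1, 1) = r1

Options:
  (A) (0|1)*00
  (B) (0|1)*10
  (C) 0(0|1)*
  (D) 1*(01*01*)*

Check each option against the DFA on short strings; one disagreement eliminates an option:
  (A) (0|1)*00: on ε the DFA stays in r0 and accepts (r0 ∈ Accept), but the regex does not match it → eliminate
  (B) (0|1)*10: on ε the DFA stays in r0 and accepts (r0 ∈ Accept), but the regex does not match it → eliminate
  (C) 0(0|1)*: on ε the DFA stays in r0 and accepts (r0 ∈ Accept), but the regex does not match it → eliminate
  (D) 1*(01*01*)*: agrees with the DFA on every string of length ≤ 6
Only (D) is consistent with the DFA.
(D) 1*(01*01*)*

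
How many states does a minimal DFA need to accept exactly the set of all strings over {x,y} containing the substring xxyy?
By Myhill–Nerode, count the distinguishable equivalence classes: 5 classes — one per longest suffix of the input that is a prefix of 'xxyy' (lengths 0 through 3), plus an absorbing 'already seen xxyy' class.
5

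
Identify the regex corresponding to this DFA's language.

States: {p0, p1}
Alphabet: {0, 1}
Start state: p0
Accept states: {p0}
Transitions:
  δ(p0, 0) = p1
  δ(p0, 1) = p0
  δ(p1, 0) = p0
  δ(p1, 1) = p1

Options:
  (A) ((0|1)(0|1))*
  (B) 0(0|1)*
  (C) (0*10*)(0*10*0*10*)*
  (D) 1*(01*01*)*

Check each option against the DFA on short strings; one disagreement eliminates an option:
  (A) ((0|1)(0|1))*: on '1' the DFA goes p0 → p0 and accepts (p0 ∈ Accept), but the regex does not match it → eliminate
  (B) 0(0|1)*: on ε the DFA stays in p0 and accepts (p0 ∈ Accept), but the regex does not match it → eliminate
  (C) (0*10*)(0*10*0*10*)*: on ε the DFA stays in p0 and accepts (p0 ∈ Accept), but the regex does not match it → eliminate
  (D) 1*(01*01*)*: agrees with the DFA on every string of length ≤ 6
Only (D) is consistent with the DFA.
(D) 1*(01*01*)*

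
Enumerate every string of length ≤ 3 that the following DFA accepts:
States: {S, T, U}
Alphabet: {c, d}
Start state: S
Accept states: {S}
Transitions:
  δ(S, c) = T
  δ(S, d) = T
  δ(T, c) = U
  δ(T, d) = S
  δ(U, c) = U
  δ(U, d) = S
ε, cd, dd, ccd, dcd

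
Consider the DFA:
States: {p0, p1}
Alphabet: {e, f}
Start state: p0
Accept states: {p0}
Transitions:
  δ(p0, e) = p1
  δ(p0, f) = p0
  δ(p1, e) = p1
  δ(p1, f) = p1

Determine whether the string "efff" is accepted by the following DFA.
Processing string "efff":
  p0 --e--> p1
  p1 --f--> p1
  p1 --f--> p1
  p1 --f--> p1
Final state: p1
Accept states: {p0}
No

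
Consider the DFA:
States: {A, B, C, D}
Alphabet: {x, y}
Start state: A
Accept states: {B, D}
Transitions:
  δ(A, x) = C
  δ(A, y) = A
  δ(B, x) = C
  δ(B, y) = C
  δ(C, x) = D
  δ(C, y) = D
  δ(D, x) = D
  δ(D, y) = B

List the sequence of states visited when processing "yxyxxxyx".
read 'y': A → A
  read 'x': A → C
  read 'y': C → D
  read 'x': D → D
  read 'x': D → D
  read 'x': D → D
  read 'y': D → B
  read 'x': B → C
A -> A -> C -> D -> D -> D -> D -> B -> C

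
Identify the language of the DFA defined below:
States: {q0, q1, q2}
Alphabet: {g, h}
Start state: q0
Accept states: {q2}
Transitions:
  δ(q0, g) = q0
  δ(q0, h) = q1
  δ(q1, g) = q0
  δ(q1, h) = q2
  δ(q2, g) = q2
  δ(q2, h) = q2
Testing a few strings:
  'ghgh' → reject
  'hhg' → accept
  'gg' → reject
  'hhh' → accept
State roles: q0=no progress toward hh; q1=one trailing h; q2=substring hh seen
All strings over {g,h} containing the substring hh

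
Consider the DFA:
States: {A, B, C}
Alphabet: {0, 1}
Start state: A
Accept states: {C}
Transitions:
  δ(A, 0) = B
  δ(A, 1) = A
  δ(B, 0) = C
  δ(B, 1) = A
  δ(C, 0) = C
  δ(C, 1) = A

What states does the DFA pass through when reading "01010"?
read '0': A → B
  read '1': B → A
  read '0': A → B
  read '1': B → A
  read '0': A → B
A -> B -> A -> B -> A -> B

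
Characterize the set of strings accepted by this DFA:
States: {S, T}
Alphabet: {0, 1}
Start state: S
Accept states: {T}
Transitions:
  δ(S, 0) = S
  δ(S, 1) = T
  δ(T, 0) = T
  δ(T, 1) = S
Testing a few strings:
  '10' → accept
  '101' → reject
  '1' → accept
  '00' → reject
State roles: S=even number of 1's so far; T=odd number of 1's so far
All binary strings with an odd number of 1's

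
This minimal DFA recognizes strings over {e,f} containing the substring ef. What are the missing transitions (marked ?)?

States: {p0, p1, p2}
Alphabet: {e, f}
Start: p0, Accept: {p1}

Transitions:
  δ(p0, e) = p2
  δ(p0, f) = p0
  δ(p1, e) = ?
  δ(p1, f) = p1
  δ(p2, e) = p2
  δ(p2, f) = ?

From the language and accept set, identify what each state tracks — p0: no e seen yet; p1: substring ef seen; p2: seen a e, waiting for f.
Each missing δ(q, a) is the state matching the new tracked value after reading a.
δ(p1, e) = p1; δ(p2, f) = p1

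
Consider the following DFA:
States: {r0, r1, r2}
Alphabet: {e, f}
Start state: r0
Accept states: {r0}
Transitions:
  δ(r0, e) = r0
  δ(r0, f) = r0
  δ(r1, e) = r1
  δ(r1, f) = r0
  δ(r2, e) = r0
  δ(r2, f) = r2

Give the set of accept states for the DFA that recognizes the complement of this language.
Complement accept states = All states \ Original accept states
= {r0, r1, r2} \ {r0}
{r1, r2}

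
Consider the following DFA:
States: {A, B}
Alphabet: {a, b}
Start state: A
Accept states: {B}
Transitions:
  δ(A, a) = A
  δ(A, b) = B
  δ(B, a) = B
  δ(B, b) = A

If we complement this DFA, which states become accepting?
Complement accept states = All states \ Original accept states
= {A, B} \ {B}
{A}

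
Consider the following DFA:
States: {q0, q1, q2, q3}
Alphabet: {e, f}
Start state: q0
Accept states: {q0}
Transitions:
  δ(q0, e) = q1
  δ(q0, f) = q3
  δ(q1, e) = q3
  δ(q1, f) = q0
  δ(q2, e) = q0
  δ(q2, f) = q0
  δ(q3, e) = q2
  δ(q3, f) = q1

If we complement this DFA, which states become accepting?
Complement accept states = All states \ Original accept states
= {q0, q1, q2, q3} \ {q0}
{q1, q2, q3}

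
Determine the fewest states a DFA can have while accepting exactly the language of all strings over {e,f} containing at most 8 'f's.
By Myhill–Nerode, count the distinguishable equivalence classes: 10 classes — having seen 0, 1, …, 8, or >8 copies of 'f'; counts 0 through 8 are accepting and >8 is dead.
10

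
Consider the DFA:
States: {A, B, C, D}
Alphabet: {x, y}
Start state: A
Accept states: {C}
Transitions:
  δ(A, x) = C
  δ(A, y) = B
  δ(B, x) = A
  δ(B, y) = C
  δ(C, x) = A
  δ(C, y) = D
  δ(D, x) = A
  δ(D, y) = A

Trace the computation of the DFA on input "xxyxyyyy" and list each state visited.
read 'x': A → C
  read 'x': C → A
  read 'y': A → B
  read 'x': B → A
  read 'y': A → B
  read 'y': B → C
  read 'y': C → D
  read 'y': D → A
A -> C -> A -> B -> A -> B -> C -> D -> A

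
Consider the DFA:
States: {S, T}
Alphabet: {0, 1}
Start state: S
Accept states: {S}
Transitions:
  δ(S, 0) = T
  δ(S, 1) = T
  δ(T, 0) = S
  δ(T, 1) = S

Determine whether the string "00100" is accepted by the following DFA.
Processing string "00100":
  S --0--> T
  T --0--> S
  S --1--> T
  T --0--> S
  S --0--> T
Final state: T
Accept states: {S}
No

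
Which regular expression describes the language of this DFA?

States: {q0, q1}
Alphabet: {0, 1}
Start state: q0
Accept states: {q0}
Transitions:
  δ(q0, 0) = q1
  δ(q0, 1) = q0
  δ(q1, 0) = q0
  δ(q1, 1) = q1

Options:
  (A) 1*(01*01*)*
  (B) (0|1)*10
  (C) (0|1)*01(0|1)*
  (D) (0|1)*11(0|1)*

Check each option against the DFA on short strings; one disagreement eliminates an option:
  (A) 1*(01*01*)*: agrees with the DFA on every string of length ≤ 6
  (B) (0|1)*10: on ε the DFA stays in q0 and accepts (q0 ∈ Accept), but the regex does not match it → eliminate
  (C) (0|1)*01(0|1)*: on ε the DFA stays in q0 and accepts (q0 ∈ Accept), but the regex does not match it → eliminate
  (D) (0|1)*11(0|1)*: on ε the DFA stays in q0 and accepts (q0 ∈ Accept), but the regex does not match it → eliminate
Only (A) is consistent with the DFA.
(A) 1*(01*01*)*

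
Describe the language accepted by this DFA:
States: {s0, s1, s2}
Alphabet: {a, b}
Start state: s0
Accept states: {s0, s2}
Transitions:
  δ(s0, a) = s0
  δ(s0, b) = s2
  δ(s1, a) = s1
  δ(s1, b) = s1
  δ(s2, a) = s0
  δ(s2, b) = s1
Testing a few strings:
  'ba' → accept
  'bb' → reject
  'baba' → accept
  'aaba' → accept
State roles: s0=last symbol not b (ok); s1=saw bb (dead); s2=last symbol b (ok)
All strings over {a,b} with no two consecutive b's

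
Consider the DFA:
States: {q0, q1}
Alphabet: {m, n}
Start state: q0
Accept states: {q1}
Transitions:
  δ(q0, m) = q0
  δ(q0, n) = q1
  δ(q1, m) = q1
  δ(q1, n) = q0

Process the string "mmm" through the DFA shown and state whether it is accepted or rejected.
Processing string "mmm":
  q0 --m--> q0
  q0 --m--> q0
  q0 --m--> q0
Final state: q0
Accept states: {q1}
No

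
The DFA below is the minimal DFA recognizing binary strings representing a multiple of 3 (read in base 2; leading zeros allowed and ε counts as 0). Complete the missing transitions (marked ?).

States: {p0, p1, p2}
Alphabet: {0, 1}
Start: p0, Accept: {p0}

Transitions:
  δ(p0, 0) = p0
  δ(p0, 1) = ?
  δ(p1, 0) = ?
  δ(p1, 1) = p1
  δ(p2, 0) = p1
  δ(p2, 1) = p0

From the language and accept set, identify what each state tracks — p0: value ≡ 0 (mod 3); p1: value ≡ 2 (mod 3); p2: value ≡ 1 (mod 3).
Each missing δ(q, a) is the state matching the new tracked value after reading a.
δ(p0, 1) = p2; δ(p1, 0) = p2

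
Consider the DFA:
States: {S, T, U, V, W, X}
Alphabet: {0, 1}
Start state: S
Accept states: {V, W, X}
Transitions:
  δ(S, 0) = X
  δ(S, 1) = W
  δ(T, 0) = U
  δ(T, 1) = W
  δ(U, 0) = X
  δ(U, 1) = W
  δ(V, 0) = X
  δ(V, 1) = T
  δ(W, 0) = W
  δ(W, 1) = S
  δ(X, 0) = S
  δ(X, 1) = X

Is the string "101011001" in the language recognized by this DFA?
Processing string "101011001":
  S --1--> W
  W --0--> W
  W --1--> S
  S --0--> X
  X --1--> X
  X --1--> X
  X --0--> S
  S --0--> X
  X --1--> X
Final state: X
Accept states: {V, W, X}
Yes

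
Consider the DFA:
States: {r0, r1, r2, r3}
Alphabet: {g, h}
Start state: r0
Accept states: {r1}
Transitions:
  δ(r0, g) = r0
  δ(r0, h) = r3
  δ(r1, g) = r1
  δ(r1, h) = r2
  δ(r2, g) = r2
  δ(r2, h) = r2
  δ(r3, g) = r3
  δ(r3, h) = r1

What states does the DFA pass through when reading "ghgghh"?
read 'g': r0 → r0
  read 'h': r0 → r3
  read 'g': r3 → r3
  read 'g': r3 → r3
  read 'h': r3 → r1
  read 'h': r1 → r2
r0 -> r0 -> r3 -> r3 -> r3 -> r1 -> r2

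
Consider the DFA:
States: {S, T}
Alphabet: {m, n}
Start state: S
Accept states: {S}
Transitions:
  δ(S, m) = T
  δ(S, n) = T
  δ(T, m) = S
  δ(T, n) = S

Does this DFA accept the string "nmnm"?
Processing string "nmnm":
  S --n--> T
  T --m--> S
  S --n--> T
  T --m--> S
Final state: S
Accept states: {S}
Yes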